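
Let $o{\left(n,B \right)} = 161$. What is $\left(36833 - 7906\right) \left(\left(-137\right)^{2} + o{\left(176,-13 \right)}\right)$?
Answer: $547588110$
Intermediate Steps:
$\left(36833 - 7906\right) \left(\left(-137\right)^{2} + o{\left(176,-13 \right)}\right) = \left(36833 - 7906\right) \left(\left(-137\right)^{2} + 161\right) = 28927 \left(18769 + 161\right) = 28927 \cdot 18930 = 547588110$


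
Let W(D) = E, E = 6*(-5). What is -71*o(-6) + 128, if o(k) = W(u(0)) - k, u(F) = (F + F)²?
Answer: 1832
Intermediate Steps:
E = -30
u(F) = 4*F² (u(F) = (2*F)² = 4*F²)
W(D) = -30
o(k) = -30 - k
-71*o(-6) + 128 = -71*(-30 - 1*(-6)) + 128 = -71*(-30 + 6) + 128 = -71*(-24) + 128 = 1704 + 128 = 1832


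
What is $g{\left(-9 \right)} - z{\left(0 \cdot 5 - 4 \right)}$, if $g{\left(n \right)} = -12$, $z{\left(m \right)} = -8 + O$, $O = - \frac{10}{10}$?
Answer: $-3$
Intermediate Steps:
$O = -1$ ($O = \left(-10\right) \frac{1}{10} = -1$)
$z{\left(m \right)} = -9$ ($z{\left(m \right)} = -8 - 1 = -9$)
$g{\left(-9 \right)} - z{\left(0 \cdot 5 - 4 \right)} = -12 - -9 = -12 + 9 = -3$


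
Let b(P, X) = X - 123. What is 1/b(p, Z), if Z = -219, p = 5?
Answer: -1/342 ≈ -0.0029240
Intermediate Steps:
b(P, X) = -123 + X
1/b(p, Z) = 1/(-123 - 219) = 1/(-342) = -1/342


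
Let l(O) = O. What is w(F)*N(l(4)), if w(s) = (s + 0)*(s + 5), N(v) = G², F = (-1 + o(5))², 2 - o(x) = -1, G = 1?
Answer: 36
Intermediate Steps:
o(x) = 3 (o(x) = 2 - 1*(-1) = 2 + 1 = 3)
F = 4 (F = (-1 + 3)² = 2² = 4)
N(v) = 1 (N(v) = 1² = 1)
w(s) = s*(5 + s)
w(F)*N(l(4)) = (4*(5 + 4))*1 = (4*9)*1 = 36*1 = 36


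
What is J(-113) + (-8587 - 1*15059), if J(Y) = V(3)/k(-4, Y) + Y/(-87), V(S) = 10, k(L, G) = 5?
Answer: -2056915/87 ≈ -23643.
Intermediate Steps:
J(Y) = 2 - Y/87 (J(Y) = 10/5 + Y/(-87) = 10*(⅕) + Y*(-1/87) = 2 - Y/87)
J(-113) + (-8587 - 1*15059) = (2 - 1/87*(-113)) + (-8587 - 1*15059) = (2 + 113/87) + (-8587 - 15059) = 287/87 - 23646 = -2056915/87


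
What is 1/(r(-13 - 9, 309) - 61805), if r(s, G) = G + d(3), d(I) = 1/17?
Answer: -17/1045431 ≈ -1.6261e-5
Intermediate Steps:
d(I) = 1/17
r(s, G) = 1/17 + G (r(s, G) = G + 1/17 = 1/17 + G)
1/(r(-13 - 9, 309) - 61805) = 1/((1/17 + 309) - 61805) = 1/(5254/17 - 61805) = 1/(-1045431/17) = -17/1045431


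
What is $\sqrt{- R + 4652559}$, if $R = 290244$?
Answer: $\sqrt{4362315} \approx 2088.6$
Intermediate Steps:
$\sqrt{- R + 4652559} = \sqrt{\left(-1\right) 290244 + 4652559} = \sqrt{-290244 + 4652559} = \sqrt{4362315}$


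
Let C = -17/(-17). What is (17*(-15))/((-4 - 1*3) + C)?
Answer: 85/2 ≈ 42.500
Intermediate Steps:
C = 1 (C = -17*(-1/17) = 1)
(17*(-15))/((-4 - 1*3) + C) = (17*(-15))/((-4 - 1*3) + 1) = -255/((-4 - 3) + 1) = -255/(-7 + 1) = -255/(-6) = -255*(-1/6) = 85/2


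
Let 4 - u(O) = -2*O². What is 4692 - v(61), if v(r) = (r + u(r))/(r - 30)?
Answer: 137945/31 ≈ 4449.8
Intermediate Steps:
u(O) = 4 + 2*O² (u(O) = 4 - (-2)*O² = 4 + 2*O²)
v(r) = (4 + r + 2*r²)/(-30 + r) (v(r) = (r + (4 + 2*r²))/(r - 30) = (4 + r + 2*r²)/(-30 + r))
4692 - v(61) = 4692 - (4 + 61 + 2*61²)/(-30 + 61) = 4692 - (4 + 61 + 2*3721)/31 = 4692 - (4 + 61 + 7442)/31 = 4692 - 7507/31 = 137945/31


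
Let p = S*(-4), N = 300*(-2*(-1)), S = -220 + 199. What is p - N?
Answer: -516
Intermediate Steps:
S = -21
N = 600 (N = 300*2 = 600)
p = 84 (p = -21*(-4) = 84)
p - N = 84 - 1*600 = 84 - 600 = -516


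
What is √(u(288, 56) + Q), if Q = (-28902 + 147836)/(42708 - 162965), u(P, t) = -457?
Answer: I*√6623320590431/120257 ≈ 21.401*I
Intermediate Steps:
Q = -118934/120257 (Q = 118934/(-120257) = 118934*(-1/120257) = -118934/120257 ≈ -0.98900)
√(u(288, 56) + Q) = √(-457 - 118934/120257) = √(-55076383/120257) = I*√6623320590431/120257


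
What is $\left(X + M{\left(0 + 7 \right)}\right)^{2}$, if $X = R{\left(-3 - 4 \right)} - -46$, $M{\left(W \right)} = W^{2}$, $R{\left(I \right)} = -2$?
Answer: $8649$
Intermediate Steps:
$X = 44$ ($X = -2 - -46 = -2 + 46 = 44$)
$\left(X + M{\left(0 + 7 \right)}\right)^{2} = \left(44 + \left(0 + 7\right)^{2}\right)^{2} = \left(44 + 7^{2}\right)^{2} = \left(44 + 49\right)^{2} = 93^{2} = 8649$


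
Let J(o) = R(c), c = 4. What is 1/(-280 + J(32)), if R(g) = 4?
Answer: -1/276 ≈ -0.0036232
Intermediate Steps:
J(o) = 4
1/(-280 + J(32)) = 1/(-280 + 4) = 1/(-276) = -1/276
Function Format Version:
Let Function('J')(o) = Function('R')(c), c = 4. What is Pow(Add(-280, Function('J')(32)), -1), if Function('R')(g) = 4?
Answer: Rational(-1, 276) ≈ -0.0036232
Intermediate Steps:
Function('J')(o) = 4
Pow(Add(-280, Function('J')(32)), -1) = Pow(Add(-280, 4), -1) = Pow(-276, -1) = Rational(-1, 276)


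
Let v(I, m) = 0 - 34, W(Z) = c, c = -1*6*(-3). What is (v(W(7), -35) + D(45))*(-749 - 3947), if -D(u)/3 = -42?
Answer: -432032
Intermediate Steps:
c = 18 (c = -6*(-3) = 18)
W(Z) = 18
v(I, m) = -34
D(u) = 126 (D(u) = -3*(-42) = 126)
(v(W(7), -35) + D(45))*(-749 - 3947) = (-34 + 126)*(-749 - 3947) = 92*(-4696) = -432032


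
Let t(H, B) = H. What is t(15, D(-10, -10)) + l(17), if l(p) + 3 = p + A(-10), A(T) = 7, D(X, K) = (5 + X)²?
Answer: 36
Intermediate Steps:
l(p) = 4 + p (l(p) = -3 + (p + 7) = -3 + (7 + p) = 4 + p)
t(15, D(-10, -10)) + l(17) = 15 + (4 + 17) = 15 + 21 = 36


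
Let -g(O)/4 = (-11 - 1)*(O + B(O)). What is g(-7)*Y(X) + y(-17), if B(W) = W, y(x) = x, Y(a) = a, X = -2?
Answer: 1327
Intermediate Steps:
g(O) = 96*O (g(O) = -4*(-11 - 1)*(O + O) = -(-48)*2*O = -(-96)*O = 96*O)
g(-7)*Y(X) + y(-17) = (96*(-7))*(-2) - 17 = -672*(-2) - 17 = 1344 - 17 = 1327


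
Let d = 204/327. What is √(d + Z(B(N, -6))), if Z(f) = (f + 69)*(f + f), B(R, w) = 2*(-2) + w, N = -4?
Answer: 2*I*√3503042/109 ≈ 34.342*I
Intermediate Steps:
B(R, w) = -4 + w
Z(f) = 2*f*(69 + f) (Z(f) = (69 + f)*(2*f) = 2*f*(69 + f))
d = 68/109 (d = 204*(1/327) = 68/109 ≈ 0.62385)
√(d + Z(B(N, -6))) = √(68/109 + 2*(-4 - 6)*(69 + (-4 - 6))) = √(68/109 + 2*(-10)*(69 - 10)) = √(68/109 + 2*(-10)*59) = √(68/109 - 1180) = √(-128552/109) = 2*I*√3503042/109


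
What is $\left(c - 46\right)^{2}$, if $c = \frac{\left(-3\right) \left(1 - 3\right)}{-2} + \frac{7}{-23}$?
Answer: $\frac{1285956}{529} \approx 2430.9$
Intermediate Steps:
$c = - \frac{76}{23}$ ($c = \left(-3\right) \left(-2\right) \left(- \frac{1}{2}\right) + 7 \left(- \frac{1}{23}\right) = 6 \left(- \frac{1}{2}\right) - \frac{7}{23} = -3 - \frac{7}{23} = - \frac{76}{23} \approx -3.3043$)
$\left(c - 46\right)^{2} = \left(- \frac{76}{23} - 46\right)^{2} = \left(- \frac{1134}{23}\right)^{2} = \frac{1285956}{529}$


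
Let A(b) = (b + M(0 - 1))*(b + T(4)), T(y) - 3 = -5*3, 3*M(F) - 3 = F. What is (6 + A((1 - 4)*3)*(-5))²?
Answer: 755161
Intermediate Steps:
M(F) = 1 + F/3
T(y) = -12 (T(y) = 3 - 5*3 = 3 - 15 = -12)
A(b) = (-12 + b)*(⅔ + b) (A(b) = (b + (1 + (0 - 1)/3))*(b - 12) = (b + (1 + (⅓)*(-1)))*(-12 + b) = (b + (1 - ⅓))*(-12 + b) = (b + ⅔)*(-12 + b) = (⅔ + b)*(-12 + b) = (-12 + b)*(⅔ + b))
(6 + A((1 - 4)*3)*(-5))² = (6 + (-8 + ((1 - 4)*3)² - 34*(1 - 4)*3/3)*(-5))² = (6 + (-8 + (-3*3)² - (-34)*3)*(-5))² = (6 + (-8 + (-9)² - 34/3*(-9))*(-5))² = (6 + (-8 + 81 + 102)*(-5))² = (6 + 175*(-5))² = (6 - 875)² = (-869)² = 755161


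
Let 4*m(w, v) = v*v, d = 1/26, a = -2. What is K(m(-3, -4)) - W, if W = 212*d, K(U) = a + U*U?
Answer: 76/13 ≈ 5.8462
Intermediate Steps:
d = 1/26 ≈ 0.038462
m(w, v) = v²/4 (m(w, v) = (v*v)/4 = v²/4)
K(U) = -2 + U² (K(U) = -2 + U*U = -2 + U²)
W = 106/13 (W = 212*(1/26) = 106/13 ≈ 8.1538)
K(m(-3, -4)) - W = (-2 + ((¼)*(-4)²)²) - 1*106/13 = (-2 + ((¼)*16)²) - 106/13 = (-2 + 4²) - 106/13 = (-2 + 16) - 106/13 = 14 - 106/13 = 76/13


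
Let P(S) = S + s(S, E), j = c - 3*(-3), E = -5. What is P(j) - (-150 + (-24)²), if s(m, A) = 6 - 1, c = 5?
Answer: -407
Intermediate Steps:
s(m, A) = 5
j = 14 (j = 5 - 3*(-3) = 5 + 9 = 14)
P(S) = 5 + S (P(S) = S + 5 = 5 + S)
P(j) - (-150 + (-24)²) = (5 + 14) - (-150 + (-24)²) = 19 - (-150 + 576) = 19 - 1*426 = 19 - 426 = -407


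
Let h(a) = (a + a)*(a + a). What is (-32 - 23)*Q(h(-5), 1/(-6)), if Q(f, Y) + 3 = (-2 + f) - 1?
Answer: -5170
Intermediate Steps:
h(a) = 4*a**2 (h(a) = (2*a)*(2*a) = 4*a**2)
Q(f, Y) = -6 + f (Q(f, Y) = -3 + ((-2 + f) - 1) = -3 + (-3 + f) = -6 + f)
(-32 - 23)*Q(h(-5), 1/(-6)) = (-32 - 23)*(-6 + 4*(-5)**2) = -55*(-6 + 4*25) = -55*(-6 + 100) = -55*94 = -5170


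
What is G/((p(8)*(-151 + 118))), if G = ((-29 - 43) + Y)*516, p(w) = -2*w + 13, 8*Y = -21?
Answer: -8557/22 ≈ -388.95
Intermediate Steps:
Y = -21/8 (Y = (1/8)*(-21) = -21/8 ≈ -2.6250)
p(w) = 13 - 2*w
G = -77013/2 (G = ((-29 - 43) - 21/8)*516 = (-72 - 21/8)*516 = -597/8*516 = -77013/2 ≈ -38507.)
G/((p(8)*(-151 + 118))) = -77013*1/((-151 + 118)*(13 - 2*8))/2 = -77013*(-1/(33*(13 - 16)))/2 = -77013/(2*((-3*(-33)))) = -77013/2/99 = -77013/2*1/99 = -8557/22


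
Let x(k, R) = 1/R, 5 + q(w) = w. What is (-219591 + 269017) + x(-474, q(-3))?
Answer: 395407/8 ≈ 49426.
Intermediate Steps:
q(w) = -5 + w
(-219591 + 269017) + x(-474, q(-3)) = (-219591 + 269017) + 1/(-5 - 3) = 49426 + 1/(-8) = 49426 - ⅛ = 395407/8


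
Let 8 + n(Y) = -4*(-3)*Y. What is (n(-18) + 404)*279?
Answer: 50220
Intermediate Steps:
n(Y) = -8 + 12*Y (n(Y) = -8 - 4*(-3)*Y = -8 - (-12)*Y = -8 + 12*Y)
(n(-18) + 404)*279 = ((-8 + 12*(-18)) + 404)*279 = ((-8 - 216) + 404)*279 = (-224 + 404)*279 = 180*279 = 50220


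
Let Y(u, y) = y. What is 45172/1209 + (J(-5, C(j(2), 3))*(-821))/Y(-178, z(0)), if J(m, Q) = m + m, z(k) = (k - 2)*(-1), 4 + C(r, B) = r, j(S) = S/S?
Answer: 5008117/1209 ≈ 4142.4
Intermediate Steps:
j(S) = 1
C(r, B) = -4 + r
z(k) = 2 - k (z(k) = (-2 + k)*(-1) = 2 - k)
J(m, Q) = 2*m
45172/1209 + (J(-5, C(j(2), 3))*(-821))/Y(-178, z(0)) = 45172/1209 + ((2*(-5))*(-821))/(2 - 1*0) = 45172*(1/1209) + (-10*(-821))/(2 + 0) = 45172/1209 + 8210/2 = 45172/1209 + 8210*(½) = 45172/1209 + 4105 = 5008117/1209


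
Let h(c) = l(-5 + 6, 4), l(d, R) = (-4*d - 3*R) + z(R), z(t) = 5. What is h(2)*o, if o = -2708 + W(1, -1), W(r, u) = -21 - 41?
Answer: 30470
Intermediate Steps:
W(r, u) = -62
l(d, R) = 5 - 4*d - 3*R (l(d, R) = (-4*d - 3*R) + 5 = 5 - 4*d - 3*R)
h(c) = -11 (h(c) = 5 - 4*(-5 + 6) - 3*4 = 5 - 4*1 - 12 = 5 - 4 - 12 = -11)
o = -2770 (o = -2708 - 62 = -2770)
h(2)*o = -11*(-2770) = 30470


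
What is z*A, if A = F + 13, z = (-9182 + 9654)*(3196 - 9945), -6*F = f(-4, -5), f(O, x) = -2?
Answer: -127421120/3 ≈ -4.2474e+7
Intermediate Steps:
F = 1/3 (F = -1/6*(-2) = 1/3 ≈ 0.33333)
z = -3185528 (z = 472*(-6749) = -3185528)
A = 40/3 (A = 1/3 + 13 = 40/3 ≈ 13.333)
z*A = -3185528*40/3 = -127421120/3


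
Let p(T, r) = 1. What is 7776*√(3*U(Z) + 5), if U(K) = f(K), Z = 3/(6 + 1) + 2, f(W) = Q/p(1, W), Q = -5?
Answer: 7776*I*√10 ≈ 24590.0*I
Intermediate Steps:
f(W) = -5 (f(W) = -5/1 = -5*1 = -5)
Z = 17/7 (Z = 3/7 + 2 = 17/7 ≈ 2.4286)
U(K) = -5
7776*√(3*U(Z) + 5) = 7776*√(3*(-5) + 5) = 7776*√(-15 + 5) = 7776*√(-10) = 7776*(I*√10) = 7776*I*√10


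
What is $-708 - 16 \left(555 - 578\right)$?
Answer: $-340$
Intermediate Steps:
$-708 - 16 \left(555 - 578\right) = -708 - -368 = -708 + 368 = -340$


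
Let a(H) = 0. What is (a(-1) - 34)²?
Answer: 1156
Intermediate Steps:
(a(-1) - 34)² = (0 - 34)² = (-34)² = 1156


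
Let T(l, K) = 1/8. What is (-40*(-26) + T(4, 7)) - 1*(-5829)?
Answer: 54953/8 ≈ 6869.1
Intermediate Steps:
T(l, K) = 1/8
(-40*(-26) + T(4, 7)) - 1*(-5829) = (-40*(-26) + 1/8) - 1*(-5829) = (1040 + 1/8) + 5829 = 8321/8 + 5829 = 54953/8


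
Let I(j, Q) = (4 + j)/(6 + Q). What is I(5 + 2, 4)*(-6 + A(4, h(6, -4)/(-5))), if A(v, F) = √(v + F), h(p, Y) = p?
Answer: -33/5 + 11*√70/50 ≈ -4.7593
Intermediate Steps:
I(j, Q) = (4 + j)/(6 + Q)
A(v, F) = √(F + v)
I(5 + 2, 4)*(-6 + A(4, h(6, -4)/(-5))) = ((4 + (5 + 2))/(6 + 4))*(-6 + √(6/(-5) + 4)) = ((4 + 7)/10)*(-6 + √(6*(-⅕) + 4)) = ((⅒)*11)*(-6 + √(-6/5 + 4)) = 11*(-6 + √(14/5))/10 = 11*(-6 + √70/5)/10 = -33/5 + 11*√70/50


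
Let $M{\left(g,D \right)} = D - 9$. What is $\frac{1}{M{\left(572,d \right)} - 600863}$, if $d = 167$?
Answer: $- \frac{1}{600705} \approx -1.6647 \cdot 10^{-6}$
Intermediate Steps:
$M{\left(g,D \right)} = -9 + D$
$\frac{1}{M{\left(572,d \right)} - 600863} = \frac{1}{\left(-9 + 167\right) - 600863} = \frac{1}{158 - 600863} = \frac{1}{-600705} = - \frac{1}{600705}$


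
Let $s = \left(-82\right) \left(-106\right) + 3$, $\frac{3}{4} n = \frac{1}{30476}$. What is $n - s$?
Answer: $- \frac{198741614}{22857} \approx -8695.0$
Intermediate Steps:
$n = \frac{1}{22857}$ ($n = \frac{4}{3 \cdot 30476} = \frac{4}{3} \cdot \frac{1}{30476} = \frac{1}{22857} \approx 4.375 \cdot 10^{-5}$)
$s = 8695$ ($s = 8692 + 3 = 8695$)
$n - s = \frac{1}{22857} - 8695 = - \frac{198741614}{22857}$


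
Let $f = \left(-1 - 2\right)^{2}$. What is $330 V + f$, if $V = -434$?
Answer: $-143211$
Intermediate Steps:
$f = 9$ ($f = \left(-3\right)^{2} = 9$)
$330 V + f = 330 \left(-434\right) + 9 = -143220 + 9 = -143211$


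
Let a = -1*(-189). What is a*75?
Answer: 14175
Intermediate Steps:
a = 189
a*75 = 189*75 = 14175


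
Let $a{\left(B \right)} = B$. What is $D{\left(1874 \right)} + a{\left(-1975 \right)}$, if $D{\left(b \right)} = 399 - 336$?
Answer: $-1912$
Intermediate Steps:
$D{\left(b \right)} = 63$
$D{\left(1874 \right)} + a{\left(-1975 \right)} = 63 - 1975 = -1912$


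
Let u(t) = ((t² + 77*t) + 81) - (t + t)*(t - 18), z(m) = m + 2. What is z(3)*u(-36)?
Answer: -26415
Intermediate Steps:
z(m) = 2 + m
u(t) = 81 + t² + 77*t - 2*t*(-18 + t) (u(t) = (81 + t² + 77*t) - 2*t*(-18 + t) = 81 + t² + 77*t - 2*t*(-18 + t))
z(3)*u(-36) = (2 + 3)*(81 - 1*(-36)² + 113*(-36)) = 5*(81 - 1*1296 - 4068) = 5*(81 - 1296 - 4068) = 5*(-5283) = -26415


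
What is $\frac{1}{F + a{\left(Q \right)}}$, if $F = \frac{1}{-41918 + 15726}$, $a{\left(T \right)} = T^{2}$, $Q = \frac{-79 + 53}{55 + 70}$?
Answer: $\frac{409250000}{17690167} \approx 23.134$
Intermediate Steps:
$Q = - \frac{26}{125} \approx -0.208$
$F = - \frac{1}{26192}$ ($F = \frac{1}{-26192} = - \frac{1}{26192} \approx -3.818 \cdot 10^{-5}$)
$\frac{1}{F + a{\left(Q \right)}} = \frac{1}{- \frac{1}{26192} + \left(- \frac{26}{125}\right)^{2}} = \frac{1}{- \frac{1}{26192} + \frac{676}{15625}} = \frac{1}{\frac{17690167}{409250000}} = \frac{409250000}{17690167}$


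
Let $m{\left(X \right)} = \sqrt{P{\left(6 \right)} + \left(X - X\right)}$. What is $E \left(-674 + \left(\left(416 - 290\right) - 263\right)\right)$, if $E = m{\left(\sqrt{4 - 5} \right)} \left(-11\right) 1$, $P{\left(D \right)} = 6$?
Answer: $8921 \sqrt{6} \approx 21852.0$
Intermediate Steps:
$m{\left(X \right)} = \sqrt{6}$ ($m{\left(X \right)} = \sqrt{6 + \left(X - X\right)} = \sqrt{6 + 0} = \sqrt{6}$)
$E = - 11 \sqrt{6}$ ($E = \sqrt{6} \left(-11\right) 1 = - 11 \sqrt{6} \cdot 1 = - 11 \sqrt{6} \approx -26.944$)
$E \left(-674 + \left(\left(416 - 290\right) - 263\right)\right) = - 11 \sqrt{6} \left(-674 + \left(\left(416 - 290\right) - 263\right)\right) = - 11 \sqrt{6} \left(-674 + \left(126 - 263\right)\right) = - 11 \sqrt{6} \left(-674 - 137\right) = - 11 \sqrt{6} \left(-811\right) = 8921 \sqrt{6}$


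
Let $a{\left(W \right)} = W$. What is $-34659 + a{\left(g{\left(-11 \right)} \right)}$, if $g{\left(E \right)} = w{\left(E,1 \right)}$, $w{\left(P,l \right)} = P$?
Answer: $-34670$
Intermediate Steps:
$g{\left(E \right)} = E$
$-34659 + a{\left(g{\left(-11 \right)} \right)} = -34659 - 11 = -34670$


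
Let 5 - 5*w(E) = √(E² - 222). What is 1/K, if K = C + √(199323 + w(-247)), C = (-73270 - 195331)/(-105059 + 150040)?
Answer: -1/(268601/44981 - √(199324 - √60787/5)) ≈ 0.0022705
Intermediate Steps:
w(E) = 1 - √(-222 + E²)/5 (w(E) = 1 - √(E² - 222)/5 = 1 - √(-222 + E²)/5)
C = -268601/44981 ≈ -5.9714
K = -268601/44981 + √(199324 - √60787/5) (K = -268601/44981 + √(199323 + (1 - √(-222 + (-247)²)/5)) = -268601/44981 + √(199323 + (1 - √(-222 + 61009)/5)) = -268601/44981 + √(199323 + (1 - √60787/5)) = -268601/44981 + √(199324 - √60787/5) ≈ 440.43)
1/K = 1/(-268601/44981 + √(4983100 - 5*√60787)/5)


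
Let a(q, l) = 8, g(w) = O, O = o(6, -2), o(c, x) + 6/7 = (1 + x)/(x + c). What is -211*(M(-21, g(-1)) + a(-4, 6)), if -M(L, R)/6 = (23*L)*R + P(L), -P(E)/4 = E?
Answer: 1563299/2 ≈ 7.8165e+5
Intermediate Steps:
P(E) = -4*E
o(c, x) = -6/7 + (1 + x)/(c + x) (o(c, x) = -6/7 + (1 + x)/(x + c) = -6/7 + (1 + x)/(c + x))
O = -31/28 (O = (7 - 2 - 6*6)/(7*(6 - 2)) = (⅐)*(7 - 2 - 36)/4 = (⅐)*(¼)*(-31) = -31/28 ≈ -1.1071)
g(w) = -31/28
M(L, R) = 24*L - 138*L*R (M(L, R) = -6*((23*L)*R - 4*L) = -6*(23*L*R - 4*L) = -6*(-4*L + 23*L*R) = 24*L - 138*L*R)
-211*(M(-21, g(-1)) + a(-4, 6)) = -211*(6*(-21)*(4 - 23*(-31/28)) + 8) = -211*(6*(-21)*(4 + 713/28) + 8) = -211*(6*(-21)*(825/28) + 8) = -211*(-7425/2 + 8) = -211*(-7409/2) = 1563299/2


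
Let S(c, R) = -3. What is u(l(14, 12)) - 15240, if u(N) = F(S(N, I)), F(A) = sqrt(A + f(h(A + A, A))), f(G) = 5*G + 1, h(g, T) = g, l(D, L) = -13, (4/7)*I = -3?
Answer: -15240 + 4*I*sqrt(2) ≈ -15240.0 + 5.6569*I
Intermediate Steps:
I = -21/4 (I = (7/4)*(-3) = -21/4 ≈ -5.2500)
f(G) = 1 + 5*G
F(A) = sqrt(1 + 11*A) (F(A) = sqrt(A + (1 + 5*(A + A))) = sqrt(A + (1 + 5*(2*A))) = sqrt(A + (1 + 10*A)) = sqrt(1 + 11*A))
u(N) = 4*I*sqrt(2) (u(N) = sqrt(1 + 11*(-3)) = sqrt(1 - 33) = sqrt(-32) = 4*I*sqrt(2))
u(l(14, 12)) - 15240 = 4*I*sqrt(2) - 15240 = -15240 + 4*I*sqrt(2)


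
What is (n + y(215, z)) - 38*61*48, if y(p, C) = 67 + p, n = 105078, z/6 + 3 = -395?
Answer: -5904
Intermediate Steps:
z = -2388 (z = -18 + 6*(-395) = -18 - 2370 = -2388)
(n + y(215, z)) - 38*61*48 = (105078 + (67 + 215)) - 38*61*48 = (105078 + 282) - 2318*48 = 105360 - 111264 = -5904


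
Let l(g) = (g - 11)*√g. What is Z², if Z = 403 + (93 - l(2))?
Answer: 246178 + 8928*√2 ≈ 2.5880e+5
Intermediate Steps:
l(g) = √g*(-11 + g) (l(g) = (-11 + g)*√g = √g*(-11 + g))
Z = 496 + 9*√2 (Z = 403 + (93 - √2*(-11 + 2)) = 403 + (93 - √2*(-9)) = 403 + (93 - (-9)*√2) = 403 + (93 + 9*√2) = 496 + 9*√2 ≈ 508.73)
Z² = (496 + 9*√2)²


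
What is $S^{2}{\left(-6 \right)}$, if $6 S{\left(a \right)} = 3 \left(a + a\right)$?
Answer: $36$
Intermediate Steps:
$S{\left(a \right)} = a$ ($S{\left(a \right)} = \frac{3 \left(a + a\right)}{6} = \frac{3 \cdot 2 a}{6} = \frac{6 a}{6} = a$)
$S^{2}{\left(-6 \right)} = \left(-6\right)^{2} = 36$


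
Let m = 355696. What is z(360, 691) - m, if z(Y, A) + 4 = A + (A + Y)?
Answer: -353958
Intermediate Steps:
z(Y, A) = -4 + Y + 2*A (z(Y, A) = -4 + (A + (A + Y)) = -4 + (Y + 2*A) = -4 + Y + 2*A)
z(360, 691) - m = (-4 + 360 + 2*691) - 1*355696 = (-4 + 360 + 1382) - 355696 = 1738 - 355696 = -353958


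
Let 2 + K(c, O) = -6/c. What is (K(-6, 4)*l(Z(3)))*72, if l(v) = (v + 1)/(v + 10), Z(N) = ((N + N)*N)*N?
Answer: -495/8 ≈ -61.875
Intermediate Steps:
Z(N) = 2*N³ (Z(N) = ((2*N)*N)*N = (2*N²)*N = 2*N³)
K(c, O) = -2 - 6/c
l(v) = (1 + v)/(10 + v)
(K(-6, 4)*l(Z(3)))*72 = ((-2 - 6/(-6))*((1 + 2*3³)/(10 + 2*3³)))*72 = ((-2 - 6*(-⅙))*((1 + 2*27)/(10 + 2*27)))*72 = ((-2 + 1)*((1 + 54)/(10 + 54)))*72 = -55/64*72 = -495/8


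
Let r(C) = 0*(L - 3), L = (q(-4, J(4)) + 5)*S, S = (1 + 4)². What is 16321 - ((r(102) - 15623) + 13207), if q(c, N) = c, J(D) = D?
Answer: 18737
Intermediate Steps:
S = 25 (S = 5² = 25)
L = 25 (L = (-4 + 5)*25 = 1*25 = 25)
r(C) = 0 (r(C) = 0*(25 - 3) = 0*22 = 0)
16321 - ((r(102) - 15623) + 13207) = 16321 - ((0 - 15623) + 13207) = 16321 - (-15623 + 13207) = 16321 - 1*(-2416) = 16321 + 2416 = 18737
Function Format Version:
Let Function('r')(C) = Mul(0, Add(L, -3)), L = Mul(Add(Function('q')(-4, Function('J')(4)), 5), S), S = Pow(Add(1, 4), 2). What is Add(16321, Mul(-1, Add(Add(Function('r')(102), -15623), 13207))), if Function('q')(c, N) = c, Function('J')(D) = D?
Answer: 18737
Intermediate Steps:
S = 25 (S = Pow(5, 2) = 25)
L = 25 (L = Mul(Add(-4, 5), 25) = Mul(1, 25) = 25)
Function('r')(C) = 0 (Function('r')(C) = Mul(0, Add(25, -3)) = Mul(0, 22) = 0)
Add(16321, Mul(-1, Add(Add(Function('r')(102), -15623), 13207))) = Add(16321, Mul(-1, Add(Add(0, -15623), 13207))) = Add(16321, Mul(-1, Add(-15623, 13207))) = Add(16321, Mul(-1, -2416)) = Add(16321, 2416) = 18737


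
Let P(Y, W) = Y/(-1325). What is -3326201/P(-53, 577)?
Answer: -83155025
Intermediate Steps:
P(Y, W) = -Y/1325 (P(Y, W) = Y*(-1/1325) = -Y/1325)
-3326201/P(-53, 577) = -3326201/((-1/1325*(-53))) = -3326201/1/25 = -3326201*25 = -83155025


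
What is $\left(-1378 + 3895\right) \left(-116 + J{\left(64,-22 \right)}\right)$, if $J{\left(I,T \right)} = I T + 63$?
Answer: $-3677337$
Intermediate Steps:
$J{\left(I,T \right)} = 63 + I T$
$\left(-1378 + 3895\right) \left(-116 + J{\left(64,-22 \right)}\right) = \left(-1378 + 3895\right) \left(-116 + \left(63 + 64 \left(-22\right)\right)\right) = 2517 \left(-116 + \left(63 - 1408\right)\right) = 2517 \left(-116 - 1345\right) = 2517 \left(-1461\right) = -3677337$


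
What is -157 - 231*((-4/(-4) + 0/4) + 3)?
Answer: -1081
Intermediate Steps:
-157 - 231*((-4/(-4) + 0/4) + 3) = -157 - 231*((-4*(-¼) + 0*(¼)) + 3) = -157 - 231*((1 + 0) + 3) = -157 - 231*(1 + 3) = -157 - 231*4 = -157 - 33*28 = -157 - 924 = -1081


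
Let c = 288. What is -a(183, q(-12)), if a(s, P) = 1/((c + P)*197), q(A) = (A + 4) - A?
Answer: -1/57524 ≈ -1.7384e-5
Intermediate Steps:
q(A) = 4 (q(A) = (4 + A) - A = 4)
a(s, P) = 1/(197*(288 + P)) (a(s, P) = 1/((288 + P)*197) = (1/197)/(288 + P) = 1/(197*(288 + P)))
-a(183, q(-12)) = -1/(197*(288 + 4)) = -1/(197*292) = -1*1/57524 = -1/57524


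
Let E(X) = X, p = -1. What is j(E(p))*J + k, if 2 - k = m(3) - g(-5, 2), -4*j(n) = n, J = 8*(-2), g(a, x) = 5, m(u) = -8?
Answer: 11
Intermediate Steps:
J = -16
j(n) = -n/4
k = 15 (k = 2 - (-8 - 1*5) = 2 - (-8 - 5) = 2 - 1*(-13) = 2 + 13 = 15)
j(E(p))*J + k = -¼*(-1)*(-16) + 15 = (¼)*(-16) + 15 = -4 + 15 = 11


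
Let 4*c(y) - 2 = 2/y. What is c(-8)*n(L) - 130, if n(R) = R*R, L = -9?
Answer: -1513/16 ≈ -94.563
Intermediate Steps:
c(y) = ½ + 1/(2*y) (c(y) = ½ + (2/y)/4 = ½ + 1/(2*y))
n(R) = R²
c(-8)*n(L) - 130 = ((½)*(1 - 8)/(-8))*(-9)² - 130 = ((½)*(-⅛)*(-7))*81 - 130 = (7/16)*81 - 130 = 567/16 - 130 = -1513/16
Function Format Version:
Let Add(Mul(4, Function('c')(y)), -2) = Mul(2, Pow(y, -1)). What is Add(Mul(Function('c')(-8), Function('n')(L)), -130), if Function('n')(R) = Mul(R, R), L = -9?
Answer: Rational(-1513, 16) ≈ -94.563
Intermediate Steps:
Function('c')(y) = Add(Rational(1, 2), Mul(Rational(1, 2), Pow(y, -1))) (Function('c')(y) = Add(Rational(1, 2), Mul(Rational(1, 4), Mul(2, Pow(y, -1)))) = Add(Rational(1, 2), Mul(Rational(1, 2), Pow(y, -1))))
Function('n')(R) = Pow(R, 2)
Add(Mul(Function('c')(-8), Function('n')(L)), -130) = Add(Mul(Mul(Rational(1, 2), Pow(-8, -1), Add(1, -8)), Pow(-9, 2)), -130) = Add(Mul(Mul(Rational(1, 2), Rational(-1, 8), -7), 81), -130) = Add(Mul(Rational(7, 16), 81), -130) = Add(Rational(567, 16), -130) = Rational(-1513, 16)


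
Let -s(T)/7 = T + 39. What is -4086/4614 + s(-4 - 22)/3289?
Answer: -177676/194557 ≈ -0.91323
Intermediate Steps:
s(T) = -273 - 7*T (s(T) = -7*(T + 39) = -7*(39 + T) = -273 - 7*T)
-4086/4614 + s(-4 - 22)/3289 = -4086/4614 + (-273 - 7*(-4 - 22))/3289 = -4086*1/4614 + (-273 - 7*(-26))*(1/3289) = -681/769 + (-273 + 182)*(1/3289) = -681/769 - 91*1/3289 = -681/769 - 7/253 = -177676/194557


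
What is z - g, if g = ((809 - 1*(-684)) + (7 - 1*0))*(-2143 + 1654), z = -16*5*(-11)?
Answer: 734380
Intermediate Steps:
z = 880 (z = -80*(-11) = 880)
g = -733500 (g = ((809 + 684) + (7 + 0))*(-489) = (1493 + 7)*(-489) = 1500*(-489) = -733500)
z - g = 880 - 1*(-733500) = 880 + 733500 = 734380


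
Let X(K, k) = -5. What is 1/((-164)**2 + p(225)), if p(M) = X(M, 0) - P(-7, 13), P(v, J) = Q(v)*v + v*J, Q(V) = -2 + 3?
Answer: 1/26989 ≈ 3.7052e-5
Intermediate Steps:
Q(V) = 1
P(v, J) = v + J*v (P(v, J) = 1*v + v*J = v + J*v)
p(M) = 93 (p(M) = -5 - (-7)*(1 + 13) = -5 - (-7)*14 = -5 - 1*(-98) = -5 + 98 = 93)
1/((-164)**2 + p(225)) = 1/((-164)**2 + 93) = 1/(26896 + 93) = 1/26989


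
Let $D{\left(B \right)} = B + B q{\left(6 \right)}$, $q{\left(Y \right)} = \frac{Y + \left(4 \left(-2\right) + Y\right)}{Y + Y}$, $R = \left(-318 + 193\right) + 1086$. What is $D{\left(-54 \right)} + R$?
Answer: $889$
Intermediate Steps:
$R = 961$ ($R = -125 + 1086 = 961$)
$q{\left(Y \right)} = \frac{-8 + 2 Y}{2 Y}$ ($q{\left(Y \right)} = \frac{Y + \left(-8 + Y\right)}{2 Y} = \left(-8 + 2 Y\right) \frac{1}{2 Y} = \frac{-8 + 2 Y}{2 Y}$)
$D{\left(B \right)} = \frac{4 B}{3}$ ($D{\left(B \right)} = B + B \frac{-4 + 6}{6} = B + B \frac{1}{6} \cdot 2 = B + B \frac{1}{3} = B + \frac{B}{3} = \frac{4 B}{3}$)
$D{\left(-54 \right)} + R = \frac{4}{3} \left(-54\right) + 961 = -72 + 961 = 889$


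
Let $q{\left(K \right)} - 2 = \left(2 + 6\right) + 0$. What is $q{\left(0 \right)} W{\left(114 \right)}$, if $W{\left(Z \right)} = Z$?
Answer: $1140$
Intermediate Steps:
$q{\left(K \right)} = 10$ ($q{\left(K \right)} = 2 + \left(\left(2 + 6\right) + 0\right) = 2 + \left(8 + 0\right) = 2 + 8 = 10$)
$q{\left(0 \right)} W{\left(114 \right)} = 10 \cdot 114 = 1140$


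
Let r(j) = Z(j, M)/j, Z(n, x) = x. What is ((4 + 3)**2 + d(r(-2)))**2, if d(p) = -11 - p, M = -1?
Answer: 5625/4 ≈ 1406.3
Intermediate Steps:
r(j) = -1/j
((4 + 3)**2 + d(r(-2)))**2 = ((4 + 3)**2 + (-11 - (-1)/(-2)))**2 = (7**2 + (-11 - (-1)*(-1)/2))**2 = (49 + (-11 - 1*1/2))**2 = (49 + (-11 - 1/2))**2 = (49 - 23/2)**2 = (75/2)**2 = 5625/4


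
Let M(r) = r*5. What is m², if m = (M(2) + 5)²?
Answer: 50625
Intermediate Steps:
M(r) = 5*r
m = 225 (m = (5*2 + 5)² = (10 + 5)² = 15² = 225)
m² = 225² = 50625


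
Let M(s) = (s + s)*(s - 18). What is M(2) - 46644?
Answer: -46708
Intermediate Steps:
M(s) = 2*s*(-18 + s) (M(s) = (2*s)*(-18 + s) = 2*s*(-18 + s))
M(2) - 46644 = 2*2*(-18 + 2) - 46644 = 2*2*(-16) - 46644 = -64 - 46644 = -46708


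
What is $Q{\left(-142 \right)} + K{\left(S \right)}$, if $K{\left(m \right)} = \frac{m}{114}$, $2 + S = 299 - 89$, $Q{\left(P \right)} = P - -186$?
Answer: $\frac{2612}{57} \approx 45.825$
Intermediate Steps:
$Q{\left(P \right)} = 186 + P$ ($Q{\left(P \right)} = P + 186 = 186 + P$)
$S = 208$ ($S = -2 + \left(299 - 89\right) = -2 + 210 = 208$)
$K{\left(m \right)} = \frac{m}{114}$ ($K{\left(m \right)} = m \frac{1}{114} = \frac{m}{114}$)
$Q{\left(-142 \right)} + K{\left(S \right)} = \left(186 - 142\right) + \frac{1}{114} \cdot 208 = 44 + \frac{104}{57} = \frac{2612}{57}$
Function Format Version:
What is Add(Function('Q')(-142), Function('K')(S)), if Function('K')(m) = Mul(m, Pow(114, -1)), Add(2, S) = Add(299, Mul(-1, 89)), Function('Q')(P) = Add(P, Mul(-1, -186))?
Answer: Rational(2612, 57) ≈ 45.825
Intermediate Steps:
Function('Q')(P) = Add(186, P) (Function('Q')(P) = Add(P, 186) = Add(186, P))
S = 208 (S = Add(-2, Add(299, Mul(-1, 89))) = Add(-2, Add(299, -89)) = Add(-2, 210) = 208)
Function('K')(m) = Mul(Rational(1, 114), m) (Function('K')(m) = Mul(m, Rational(1, 114)) = Mul(Rational(1, 114), m))
Add(Function('Q')(-142), Function('K')(S)) = Add(Add(186, -142), Mul(Rational(1, 114), 208)) = Add(44, Rational(104, 57)) = Rational(2612, 57)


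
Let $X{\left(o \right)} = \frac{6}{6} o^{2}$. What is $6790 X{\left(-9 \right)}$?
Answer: $549990$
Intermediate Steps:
$X{\left(o \right)} = o^{2}$ ($X{\left(o \right)} = 6 \cdot \frac{1}{6} o^{2} = 1 o^{2} = o^{2}$)
$6790 X{\left(-9 \right)} = 6790 \left(-9\right)^{2} = 6790 \cdot 81 = 549990$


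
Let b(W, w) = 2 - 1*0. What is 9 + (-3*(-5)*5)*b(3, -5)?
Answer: 159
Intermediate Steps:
b(W, w) = 2 (b(W, w) = 2 + 0 = 2)
9 + (-3*(-5)*5)*b(3, -5) = 9 + (-3*(-5)*5)*2 = 9 + (15*5)*2 = 9 + 75*2 = 9 + 150 = 159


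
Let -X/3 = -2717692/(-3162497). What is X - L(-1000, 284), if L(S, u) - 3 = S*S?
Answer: -3162514640567/3162497 ≈ -1.0000e+6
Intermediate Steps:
L(S, u) = 3 + S**2 (L(S, u) = 3 + S*S = 3 + S**2)
X = -8153076/3162497 (X = -(-8153076)/(-3162497) = -(-8153076)*(-1)/3162497 = -3*2717692/3162497 = -8153076/3162497 ≈ -2.5780)
X - L(-1000, 284) = -8153076/3162497 - (3 + (-1000)**2) = -8153076/3162497 - (3 + 1000000) = -8153076/3162497 - 1*1000003 = -8153076/3162497 - 1000003 = -3162514640567/3162497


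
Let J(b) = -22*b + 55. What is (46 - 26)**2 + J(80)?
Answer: -1305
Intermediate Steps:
J(b) = 55 - 22*b
(46 - 26)**2 + J(80) = (46 - 26)**2 + (55 - 22*80) = 20**2 + (55 - 1760) = 400 - 1705 = -1305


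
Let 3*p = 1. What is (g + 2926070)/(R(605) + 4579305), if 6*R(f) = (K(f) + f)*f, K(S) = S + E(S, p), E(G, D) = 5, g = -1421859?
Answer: 176966/553155 ≈ 0.31992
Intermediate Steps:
p = 1/3 (p = (1/3)*1 = 1/3 ≈ 0.33333)
K(S) = 5 + S (K(S) = S + 5 = 5 + S)
R(f) = f*(5 + 2*f)/6 (R(f) = (((5 + f) + f)*f)/6 = ((5 + 2*f)*f)/6 = (f*(5 + 2*f))/6 = f*(5 + 2*f)/6)
(g + 2926070)/(R(605) + 4579305) = (-1421859 + 2926070)/((1/6)*605*(5 + 2*605) + 4579305) = 1504211/((1/6)*605*(5 + 1210) + 4579305) = 1504211/((1/6)*605*1215 + 4579305) = 1504211/(245025/2 + 4579305) = 1504211/(9403635/2) = 1504211*(2/9403635) = 176966/553155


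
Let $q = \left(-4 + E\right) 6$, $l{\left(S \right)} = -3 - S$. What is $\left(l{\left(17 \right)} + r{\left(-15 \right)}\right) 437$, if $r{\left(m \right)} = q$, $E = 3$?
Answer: $-11362$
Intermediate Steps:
$q = -6$ ($q = \left(-4 + 3\right) 6 = \left(-1\right) 6 = -6$)
$r{\left(m \right)} = -6$
$\left(l{\left(17 \right)} + r{\left(-15 \right)}\right) 437 = \left(\left(-3 - 17\right) - 6\right) 437 = \left(-20 - 6\right) 437 = \left(-26\right) 437 = -11362$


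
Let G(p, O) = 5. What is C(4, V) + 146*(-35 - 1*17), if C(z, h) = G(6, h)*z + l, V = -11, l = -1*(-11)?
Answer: -7561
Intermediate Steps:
l = 11
C(z, h) = 11 + 5*z (C(z, h) = 5*z + 11 = 11 + 5*z)
C(4, V) + 146*(-35 - 1*17) = (11 + 5*4) + 146*(-35 - 1*17) = (11 + 20) + 146*(-35 - 17) = 31 + 146*(-52) = 31 - 7592 = -7561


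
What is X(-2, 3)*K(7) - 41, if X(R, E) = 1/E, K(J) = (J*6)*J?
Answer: 57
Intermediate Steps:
K(J) = 6*J**2 (K(J) = (6*J)*J = 6*J**2)
X(-2, 3)*K(7) - 41 = (6*7**2)/3 - 41 = (6*49)/3 - 41 = (1/3)*294 - 41 = 98 - 41 = 57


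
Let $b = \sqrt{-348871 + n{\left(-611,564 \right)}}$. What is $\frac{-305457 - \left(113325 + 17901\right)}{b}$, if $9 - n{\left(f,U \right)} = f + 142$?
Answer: $\frac{145561 i \sqrt{348393}}{116131} \approx 739.83 i$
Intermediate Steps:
$n{\left(f,U \right)} = -133 - f$ ($n{\left(f,U \right)} = 9 - \left(f + 142\right) = 9 - \left(142 + f\right) = -133 - f$)
$b = i \sqrt{348393}$ ($b = \sqrt{-348871 - -478} = \sqrt{-348871 + \left(-133 + 611\right)} = \sqrt{-348871 + 478} = \sqrt{-348393} = i \sqrt{348393} \approx 590.25 i$)
$\frac{-305457 - \left(113325 + 17901\right)}{b} = \frac{-305457 - \left(113325 + 17901\right)}{i \sqrt{348393}} = \left(-305457 - 131226\right) \left(- \frac{i \sqrt{348393}}{348393}\right) = - 436683 \left(- \frac{i \sqrt{348393}}{348393}\right) = \frac{145561 i \sqrt{348393}}{116131}$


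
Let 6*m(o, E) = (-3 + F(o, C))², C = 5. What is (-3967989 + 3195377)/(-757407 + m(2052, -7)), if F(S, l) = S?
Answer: 1545224/115347 ≈ 13.396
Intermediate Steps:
m(o, E) = (-3 + o)²/6
(-3967989 + 3195377)/(-757407 + m(2052, -7)) = (-3967989 + 3195377)/(-757407 + (-3 + 2052)²/6) = -772612/(-757407 + (⅙)*2049²) = -772612/(-757407 + (⅙)*4198401) = -772612/(-757407 + 1399467/2) = -772612/(-115347/2) = -772612*(-2/115347) = 1545224/115347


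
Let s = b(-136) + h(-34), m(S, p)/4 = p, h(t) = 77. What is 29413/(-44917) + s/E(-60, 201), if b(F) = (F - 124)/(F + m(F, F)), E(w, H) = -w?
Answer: 19391369/30543560 ≈ 0.63488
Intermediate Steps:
m(S, p) = 4*p
b(F) = (-124 + F)/(5*F) (b(F) = (F - 124)/(F + 4*F) = (-124 + F)/((5*F)) = (-124 + F)*(1/(5*F)) = (-124 + F)/(5*F))
s = 2631/34 (s = (⅕)*(-124 - 136)/(-136) + 77 = (⅕)*(-1/136)*(-260) + 77 = 13/34 + 77 = 2631/34 ≈ 77.382)
29413/(-44917) + s/E(-60, 201) = 29413/(-44917) + 2631/(34*((-1*(-60)))) = 29413*(-1/44917) + (2631/34)/60 = -29413/44917 + (2631/34)*(1/60) = -29413/44917 + 877/680 = 19391369/30543560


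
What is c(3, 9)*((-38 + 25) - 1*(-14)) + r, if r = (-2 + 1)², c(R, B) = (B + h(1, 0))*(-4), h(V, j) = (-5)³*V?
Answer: 465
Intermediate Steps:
h(V, j) = -125*V
c(R, B) = 500 - 4*B (c(R, B) = (B - 125*1)*(-4) = (B - 125)*(-4) = (-125 + B)*(-4) = 500 - 4*B)
r = 1 (r = (-1)² = 1)
c(3, 9)*((-38 + 25) - 1*(-14)) + r = (500 - 4*9)*((-38 + 25) - 1*(-14)) + 1 = (500 - 36)*(-13 + 14) + 1 = 464*1 + 1 = 464 + 1 = 465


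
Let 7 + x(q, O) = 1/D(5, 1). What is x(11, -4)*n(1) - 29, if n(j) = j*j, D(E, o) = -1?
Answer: -37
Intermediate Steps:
n(j) = j²
x(q, O) = -8 (x(q, O) = -7 + 1/(-1) = -7 - 1 = -8)
x(11, -4)*n(1) - 29 = -8*1² - 29 = -8*1 - 29 = -8 - 29 = -37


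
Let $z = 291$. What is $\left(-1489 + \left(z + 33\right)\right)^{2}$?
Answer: $1357225$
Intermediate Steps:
$\left(-1489 + \left(z + 33\right)\right)^{2} = \left(-1489 + \left(291 + 33\right)\right)^{2} = \left(-1489 + 324\right)^{2} = \left(-1165\right)^{2} = 1357225$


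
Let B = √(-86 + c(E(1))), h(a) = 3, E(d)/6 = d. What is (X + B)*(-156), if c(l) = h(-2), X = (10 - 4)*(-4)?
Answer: 3744 - 156*I*√83 ≈ 3744.0 - 1421.2*I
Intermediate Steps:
E(d) = 6*d
X = -24 (X = 6*(-4) = -24)
c(l) = 3
B = I*√83 (B = √(-86 + 3) = √(-83) = I*√83 ≈ 9.1104*I)
(X + B)*(-156) = (-24 + I*√83)*(-156) = 3744 - 156*I*√83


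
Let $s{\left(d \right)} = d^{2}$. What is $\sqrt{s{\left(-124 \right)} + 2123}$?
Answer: $\sqrt{17499} \approx 132.28$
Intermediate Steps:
$\sqrt{s{\left(-124 \right)} + 2123} = \sqrt{\left(-124\right)^{2} + 2123} = \sqrt{15376 + 2123} = \sqrt{17499}$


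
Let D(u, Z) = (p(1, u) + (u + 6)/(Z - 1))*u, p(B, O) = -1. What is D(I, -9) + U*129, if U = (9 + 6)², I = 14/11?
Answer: 3511759/121 ≈ 29023.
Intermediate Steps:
I = 14/11 (I = 14*(1/11) = 14/11 ≈ 1.2727)
D(u, Z) = u*(-1 + (6 + u)/(-1 + Z)) (D(u, Z) = (-1 + (u + 6)/(Z - 1))*u = (-1 + (6 + u)/(-1 + Z))*u = u*(-1 + (6 + u)/(-1 + Z)))
U = 225 (U = 15² = 225)
D(I, -9) + U*129 = 14*(7 + 14/11 - 1*(-9))/(11*(-1 - 9)) + 225*129 = (14/11)*(7 + 14/11 + 9)/(-10) + 29025 = (14/11)*(-⅒)*(190/11) + 29025 = -266/121 + 29025 = 3511759/121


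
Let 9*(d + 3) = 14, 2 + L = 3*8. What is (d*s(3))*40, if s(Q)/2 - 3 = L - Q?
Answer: -22880/9 ≈ -2542.2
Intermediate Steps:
L = 22 (L = -2 + 3*8 = -2 + 24 = 22)
d = -13/9 (d = -3 + (⅑)*14 = -3 + 14/9 = -13/9 ≈ -1.4444)
s(Q) = 50 - 2*Q (s(Q) = 6 + 2*(22 - Q) = 6 + (44 - 2*Q) = 50 - 2*Q)
(d*s(3))*40 = -13*(50 - 2*3)/9*40 = -13*(50 - 6)/9*40 = -13/9*44*40 = -572/9*40 = -22880/9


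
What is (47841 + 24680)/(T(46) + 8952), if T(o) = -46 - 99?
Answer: 72521/8807 ≈ 8.2345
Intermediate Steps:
T(o) = -145
(47841 + 24680)/(T(46) + 8952) = (47841 + 24680)/(-145 + 8952) = 72521/8807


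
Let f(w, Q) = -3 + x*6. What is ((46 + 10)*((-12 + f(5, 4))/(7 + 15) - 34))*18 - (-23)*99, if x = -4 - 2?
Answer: -377649/11 ≈ -34332.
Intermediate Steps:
x = -6
f(w, Q) = -39 (f(w, Q) = -3 - 6*6 = -3 - 36 = -39)
((46 + 10)*((-12 + f(5, 4))/(7 + 15) - 34))*18 - (-23)*99 = ((46 + 10)*((-12 - 39)/(7 + 15) - 34))*18 - (-23)*99 = (56*(-51/22 - 34))*18 - 1*(-2277) = (56*(-51*1/22 - 34))*18 + 2277 = (56*(-51/22 - 34))*18 + 2277 = (56*(-799/22))*18 + 2277 = -22372/11*18 + 2277 = -402696/11 + 2277 = -377649/11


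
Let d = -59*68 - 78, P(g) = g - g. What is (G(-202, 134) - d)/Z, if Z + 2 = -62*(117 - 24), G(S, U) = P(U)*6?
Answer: -2045/2884 ≈ -0.70908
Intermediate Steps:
P(g) = 0
G(S, U) = 0 (G(S, U) = 0*6 = 0)
d = -4090 (d = -4012 - 78 = -4090)
Z = -5768 (Z = -2 - 62*(117 - 24) = -2 - 62*93 = -2 - 5766 = -5768)
(G(-202, 134) - d)/Z = (0 - 1*(-4090))/(-5768) = (0 + 4090)*(-1/5768) = 4090*(-1/5768) = -2045/2884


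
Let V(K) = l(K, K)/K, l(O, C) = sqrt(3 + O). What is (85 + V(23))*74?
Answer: 6290 + 74*sqrt(26)/23 ≈ 6306.4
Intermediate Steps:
V(K) = sqrt(3 + K)/K
(85 + V(23))*74 = (85 + sqrt(3 + 23)/23)*74 = (85 + sqrt(26)/23)*74 = 6290 + 74*sqrt(26)/23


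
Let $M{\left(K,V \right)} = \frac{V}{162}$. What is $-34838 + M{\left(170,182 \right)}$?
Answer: $- \frac{2821787}{81} \approx -34837.0$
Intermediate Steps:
$M{\left(K,V \right)} = \frac{V}{162}$ ($M{\left(K,V \right)} = V \frac{1}{162} = \frac{V}{162}$)
$-34838 + M{\left(170,182 \right)} = -34838 + \frac{1}{162} \cdot 182 = -34838 + \frac{91}{81} = - \frac{2821787}{81}$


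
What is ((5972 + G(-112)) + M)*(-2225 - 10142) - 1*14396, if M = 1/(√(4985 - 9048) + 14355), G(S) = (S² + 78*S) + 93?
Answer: -25163999010631541/206070088 + 12367*I*√4063/206070088 ≈ -1.2211e+8 + 0.0038254*I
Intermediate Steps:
G(S) = 93 + S² + 78*S
M = 1/(14355 + I*√4063) (M = 1/(√(-4063) + 14355) = 1/(I*√4063 + 14355) = 1/(14355 + I*√4063) ≈ 6.9661e-5 - 3.093e-7*I)
((5972 + G(-112)) + M)*(-2225 - 10142) - 1*14396 = ((5972 + (93 + (-112)² + 78*(-112))) + (14355/206070088 - I*√4063/206070088))*(-2225 - 10142) - 1*14396 = ((5972 + (93 + 12544 - 8736)) + (14355/206070088 - I*√4063/206070088))*(-12367) - 14396 = ((5972 + 3901) + (14355/206070088 - I*√4063/206070088))*(-12367) - 14396 = (9873 + (14355/206070088 - I*√4063/206070088))*(-12367) - 14396 = (2034529993179/206070088 - I*√4063/206070088)*(-12367) - 14396 = (-25161032425644693/206070088 + 12367*I*√4063/206070088) - 14396 = -25163999010631541/206070088 + 12367*I*√4063/206070088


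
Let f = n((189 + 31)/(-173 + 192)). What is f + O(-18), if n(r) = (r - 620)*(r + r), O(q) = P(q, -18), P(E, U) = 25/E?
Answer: -91564225/6498 ≈ -14091.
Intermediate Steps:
O(q) = 25/q
n(r) = 2*r*(-620 + r) (n(r) = (-620 + r)*(2*r) = 2*r*(-620 + r))
f = -5086400/361 (f = 2*((189 + 31)/(-173 + 192))*(-620 + (189 + 31)/(-173 + 192)) = 2*(220/19)*(-620 + 220/19) = 2*(220/19)*(-11560/19) = -5086400/361 ≈ -14090.)
f + O(-18) = -5086400/361 + 25/(-18) = -5086400/361 + 25*(-1/18) = -5086400/361 - 25/18 = -91564225/6498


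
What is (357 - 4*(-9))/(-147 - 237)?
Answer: -131/128 ≈ -1.0234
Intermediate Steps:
(357 - 4*(-9))/(-147 - 237) = (357 + 36)/(-384) = 393*(-1/384) = -131/128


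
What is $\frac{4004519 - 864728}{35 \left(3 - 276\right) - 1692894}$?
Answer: $- \frac{1046597}{567483} \approx -1.8443$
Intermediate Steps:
$\frac{4004519 - 864728}{35 \left(3 - 276\right) - 1692894} = \frac{3139791}{35 \left(-273\right) - 1692894} = \frac{3139791}{-9555 - 1692894} = \frac{3139791}{-1702449} = 3139791 \left(- \frac{1}{1702449}\right) = - \frac{1046597}{567483}$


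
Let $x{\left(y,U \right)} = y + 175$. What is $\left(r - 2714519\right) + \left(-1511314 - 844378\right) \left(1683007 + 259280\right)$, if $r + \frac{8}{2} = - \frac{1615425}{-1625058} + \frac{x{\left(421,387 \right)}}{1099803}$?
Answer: $- \frac{908601448166024620162895}{198582629286} \approx -4.5754 \cdot 10^{12}$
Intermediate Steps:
$x{\left(y,U \right)} = 175 + y$
$r = - \frac{596817428717}{198582629286}$ ($r = -4 + \left(- \frac{1615425}{-1625058} + \frac{175 + 421}{1099803}\right) = -4 + \left(\left(-1615425\right) \left(- \frac{1}{1625058}\right) + 596 \cdot \frac{1}{1099803}\right) = -4 + \left(\frac{538475}{541686} + \frac{596}{1099803}\right) = -4 + \frac{197513088427}{198582629286} = - \frac{596817428717}{198582629286} \approx -3.0054$)
$\left(r - 2714519\right) + \left(-1511314 - 844378\right) \left(1683007 + 259280\right) = \left(- \frac{596817428717}{198582629286} - 2714519\right) + \left(-1511314 - 844378\right) \left(1683007 + 259280\right) = - \frac{539056917084232151}{198582629286} - 4575429947604 = - \frac{908601448166024620162895}{198582629286}$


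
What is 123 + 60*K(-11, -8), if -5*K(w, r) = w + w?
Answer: 387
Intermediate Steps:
K(w, r) = -2*w/5 (K(w, r) = -(w + w)/5 = -2*w/5)
123 + 60*K(-11, -8) = 123 + 60*(-2/5*(-11)) = 123 + 60*(22/5) = 123 + 264 = 387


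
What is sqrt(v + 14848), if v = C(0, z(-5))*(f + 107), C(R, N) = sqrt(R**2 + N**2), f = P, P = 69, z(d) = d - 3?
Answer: 8*sqrt(254) ≈ 127.50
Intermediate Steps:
z(d) = -3 + d
f = 69
C(R, N) = sqrt(N**2 + R**2)
v = 1408 (v = sqrt((-3 - 5)**2 + 0**2)*(69 + 107) = sqrt((-8)**2 + 0)*176 = sqrt(64 + 0)*176 = sqrt(64)*176 = 8*176 = 1408)
sqrt(v + 14848) = sqrt(1408 + 14848) = sqrt(16256) = 8*sqrt(254)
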